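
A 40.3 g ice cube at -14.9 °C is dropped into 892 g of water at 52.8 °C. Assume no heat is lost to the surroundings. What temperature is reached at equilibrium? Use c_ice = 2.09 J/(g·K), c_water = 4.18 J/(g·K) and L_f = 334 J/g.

T_f ≈ 46.7 °C

Energy balance with sensible and latent terms:
ice -14.9→0 °C: 40.3×2.09×14.9 = 1255
  latent heat to melt: 40.3×334 = 13460
  meltwater 0→T: 40.3×4.18×T = 168.45 T
  water: 3728.6(T − 52.8)
3897 T = 196868 − 14715 = 182153
T ≈ 46.74 °C — above 0 °C, consistent with complete melting.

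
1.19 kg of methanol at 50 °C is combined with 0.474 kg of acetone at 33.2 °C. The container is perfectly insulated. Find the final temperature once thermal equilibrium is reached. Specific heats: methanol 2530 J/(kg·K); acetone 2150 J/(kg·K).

T_f ≈ 45.8 °C

Conservation of energy gives ΣQ = 0:
1.19·2530·(T − 50) + 0.474·2150·(T − 33.2) = 0
3010.7(T − 50) + 1019.1(T − 33.2) = 0
4029.8 T = 184369
T = 184369 / 4029.8 = 45.8 °C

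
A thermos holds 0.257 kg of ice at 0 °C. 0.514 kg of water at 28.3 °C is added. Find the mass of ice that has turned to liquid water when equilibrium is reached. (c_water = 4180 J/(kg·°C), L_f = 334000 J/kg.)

Water can give up m c ΔT = 0.514×4180×28.3 = 60803 J before reaching 0 °C.
To melt every bit of ice: 0.257×334000 = 85838 J.
That's not enough to melt it all — equilibrium is at 0 °C with ice remaining.
Mass melted = 60803/334000 ≈ 0.182 kg.

m_melted ≈ 0.182 kg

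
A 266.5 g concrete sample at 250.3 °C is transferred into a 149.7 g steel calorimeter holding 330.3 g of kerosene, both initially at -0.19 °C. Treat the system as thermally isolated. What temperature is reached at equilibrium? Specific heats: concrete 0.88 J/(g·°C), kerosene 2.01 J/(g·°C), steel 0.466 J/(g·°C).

T_f ≈ 60.5 °C

Energy conservation, ΣQ = 0:
266.5·0.88·(T − 250.3) + 330.3·2.01·(T − (-0.19)) + 149.7·0.466·(T − (-0.19)) = 0
234.52(T − 250.3) + 663.9(T − (-0.19)) + 69.76(T − (-0.19)) = 0
(234.52 + 663.9 + 69.76) T = 234.52·250.3 + 663.9·(-0.19) + 69.76·(-0.19)
T ≈ 60.49 °C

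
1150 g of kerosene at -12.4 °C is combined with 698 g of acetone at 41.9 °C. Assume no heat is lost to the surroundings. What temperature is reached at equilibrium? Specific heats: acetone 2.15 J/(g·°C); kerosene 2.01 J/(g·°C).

T_f ≈ 9.0 °C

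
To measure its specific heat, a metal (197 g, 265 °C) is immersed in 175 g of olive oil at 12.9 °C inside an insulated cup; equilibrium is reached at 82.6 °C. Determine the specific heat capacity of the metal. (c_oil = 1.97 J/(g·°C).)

Taking heat into each body as positive, Σ m c ΔT = 0:
197×c×(82.6 − 265) + 175×1.97×(82.6 − 12.9) = 0
-35933 c = -24029
c = -24029/-35933 ≈ 0.6687 J/(g·°C)

c ≈ 0.669 J/(g·°C)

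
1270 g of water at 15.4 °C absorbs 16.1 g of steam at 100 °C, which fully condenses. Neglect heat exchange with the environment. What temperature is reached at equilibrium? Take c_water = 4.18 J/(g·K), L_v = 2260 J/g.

T_f ≈ 23.2 °C

Conservation of energy gives ΣQ = 0:
condense steam: −16.1·2260 = −36386; condensed water 100 °C→T: 67.3(T − 100); original water: 5308.6(T − 15.4)
5375.9 T = 36386 + 6729.8 + 81752 = 124868
T ≈ 23.23 °C, under the boiling point, so the assumption holds.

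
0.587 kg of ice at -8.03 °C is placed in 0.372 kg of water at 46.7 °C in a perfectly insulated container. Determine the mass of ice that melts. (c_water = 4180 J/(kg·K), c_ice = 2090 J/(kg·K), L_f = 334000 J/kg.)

Heat available from the water dropping to 0 °C: 0.372·4180·46.7 = 72617 J.
Warming the ice to 0 °C takes 0.587·2090·8.03 = 9851.4 J, leaving 62765 J for melting.
To melt every bit of ice: 0.587·334000 = 196058 J.
Since 62765 < 196058 J, not all the ice melts; equilibrium is at 0 °C.
Mass melted = 62765/334000 ≈ 0.1879 kg.

m_melted ≈ 0.188 kg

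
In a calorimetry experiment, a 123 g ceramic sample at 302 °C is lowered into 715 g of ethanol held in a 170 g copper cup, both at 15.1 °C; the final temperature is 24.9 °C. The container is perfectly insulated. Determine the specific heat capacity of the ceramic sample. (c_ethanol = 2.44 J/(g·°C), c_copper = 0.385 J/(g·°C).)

c ≈ 0.52 J/(g·°C)

Energy conservation, ΣQ = 0:
123·c·(24.9 − 302) + 715·2.44·(24.9 − 15.1) + 170·0.385·(24.9 − 15.1) = 0
-34083 c = -17738
c = -17738/-34083 ≈ 0.5204 J/(g·°C)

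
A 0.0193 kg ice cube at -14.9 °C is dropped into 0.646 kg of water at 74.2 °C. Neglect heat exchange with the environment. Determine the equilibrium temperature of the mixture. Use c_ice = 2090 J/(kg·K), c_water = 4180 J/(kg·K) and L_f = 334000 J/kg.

T_f ≈ 69.5 °C

Setting the total heat transfer to zero:
warm ice to 0 °C: 0.0193×2090×(0 − (-14.9)) = 601.02
  latent heat to melt: 0.0193×334000 = 6446.2
  warm the meltwater: 80.67 T
  water: 2700.3(T − 74.2)
2781 T = 200361 − 7047.2 = 193314
T ≈ 69.51 °C. Since T > 0 °C, the all-ice-melts assumption holds.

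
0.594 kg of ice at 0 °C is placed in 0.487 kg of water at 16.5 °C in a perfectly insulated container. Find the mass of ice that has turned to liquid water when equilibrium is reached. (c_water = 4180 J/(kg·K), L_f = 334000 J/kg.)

Heat available from the water dropping to 0 °C: 0.487·4180·16.5 = 33588 J.
To melt every bit of ice: 0.594·334000 = 198396 J.
That's not enough to melt it all — equilibrium is at 0 °C with ice remaining.
Mass melted = 33588/334000 ≈ 0.1006 kg.

m_melted ≈ 0.101 kg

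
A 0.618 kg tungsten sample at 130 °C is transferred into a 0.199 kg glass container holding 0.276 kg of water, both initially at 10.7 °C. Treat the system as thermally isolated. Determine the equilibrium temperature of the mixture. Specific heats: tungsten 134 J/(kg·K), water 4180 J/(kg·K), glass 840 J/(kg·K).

Net heat exchanged in the isolated system is zero:
0.618·134·(T − 130) + 0.276·4180·(T − 10.7) + 0.199·840·(T − 10.7) = 0
82.81(T − 130) + 1153.7(T − 10.7) + 167.16(T − 10.7) = 0
(82.81 + 1153.7 + 167.16) T = 82.81·130 + 1153.7·10.7 + 167.16·10.7
T ≈ 17.74 °C

T_f ≈ 17.7 °C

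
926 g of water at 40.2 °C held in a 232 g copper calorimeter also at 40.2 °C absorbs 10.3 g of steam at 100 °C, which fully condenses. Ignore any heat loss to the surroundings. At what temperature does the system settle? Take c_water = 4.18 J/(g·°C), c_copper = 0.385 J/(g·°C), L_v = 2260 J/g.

Heat gained plus heat lost sum to zero:
latent heat released on condensation: 10.3×2260 = 23278
  condensed water 100 °C→T: 43.05(T − 100)
  original water: 3870.7(T − 40.2)
  cup: 89.32(T − 40.2)
4003.1 T = 23278 + 4305.4 + 159192 = 186775
T ≈ 46.66 °C (< 100 °C, so full condensation is consistent).

T_f ≈ 46.7 °C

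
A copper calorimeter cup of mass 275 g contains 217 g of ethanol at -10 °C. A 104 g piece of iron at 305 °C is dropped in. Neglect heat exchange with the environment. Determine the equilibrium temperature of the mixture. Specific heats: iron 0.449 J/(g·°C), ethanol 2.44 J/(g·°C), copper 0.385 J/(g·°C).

T_f ≈ 11.6 °C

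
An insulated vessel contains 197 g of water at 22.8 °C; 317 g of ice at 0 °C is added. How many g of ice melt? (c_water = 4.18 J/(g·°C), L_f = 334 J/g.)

Cooling the water to 0 °C releases 197·4.18·22.8 = 18775 J.
Fully melting the ice requires m_ice L_f = 317·334 = 105878 J.
Since 18775 < 105878 J, not all the ice melts; equilibrium is at 0 °C.
Mass melted = 18775/334 ≈ 56.21 g.

m_melted ≈ 56.2 g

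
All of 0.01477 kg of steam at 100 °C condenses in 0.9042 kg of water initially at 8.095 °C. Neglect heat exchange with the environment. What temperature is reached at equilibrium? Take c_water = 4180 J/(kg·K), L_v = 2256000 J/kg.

T_f ≈ 18.2 °C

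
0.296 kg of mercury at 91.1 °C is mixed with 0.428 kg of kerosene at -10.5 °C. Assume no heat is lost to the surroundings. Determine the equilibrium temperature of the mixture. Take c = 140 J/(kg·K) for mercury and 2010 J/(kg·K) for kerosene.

T_f ≈ -5.8 °C

Taking heat into each body as positive, Σ m c ΔT = 0:
0.296×140×(T − 91.1) + 0.428×2010×(T − (-10.5)) = 0
41.44(T − 91.1) + 860.28(T − (-10.5)) = 0
901.72 T = -5257.8
T = -5257.8/901.72 ≈ -5.83 °C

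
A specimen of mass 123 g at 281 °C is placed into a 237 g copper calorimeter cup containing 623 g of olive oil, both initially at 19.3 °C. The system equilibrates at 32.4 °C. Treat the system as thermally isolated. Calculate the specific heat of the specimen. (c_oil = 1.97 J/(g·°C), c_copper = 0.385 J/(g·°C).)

c ≈ 0.565 J/(g·°C)

Let T be the final temperature. ΣQ_i = 0:
123×c×(32.4 − 281) + 623×1.97×(32.4 − 19.3) + 237×0.385×(32.4 − 19.3) = 0
-30578 c = -17273
c = -17273/-30578 ≈ 0.5649 J/(g·°C)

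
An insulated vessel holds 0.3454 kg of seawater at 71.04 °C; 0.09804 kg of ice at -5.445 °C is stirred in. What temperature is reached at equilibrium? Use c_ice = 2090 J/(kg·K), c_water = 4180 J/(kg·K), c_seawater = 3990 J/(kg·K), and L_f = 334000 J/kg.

T_f ≈ 35.8 °C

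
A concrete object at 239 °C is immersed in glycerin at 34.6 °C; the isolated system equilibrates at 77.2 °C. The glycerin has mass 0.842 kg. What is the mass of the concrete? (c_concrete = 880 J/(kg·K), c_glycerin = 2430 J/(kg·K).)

m ≈ 0.612 kg

Heat lost by the concrete = heat gained by the glycerin:
m×880×(239 − 77.2) = 0.842×2430×(77.2 − 34.6)
142384 m = 87162  ⇒  m ≈ 0.6122 kg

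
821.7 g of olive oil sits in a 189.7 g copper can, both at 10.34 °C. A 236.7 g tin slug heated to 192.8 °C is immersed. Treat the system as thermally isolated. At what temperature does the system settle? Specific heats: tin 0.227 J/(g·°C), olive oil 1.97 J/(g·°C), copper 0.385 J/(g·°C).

T_f ≈ 16.0 °C

Setting the total heat transfer to zero:
236.7*0.227*(T − 192.8) + 821.7*1.97*(T − 10.34) + 189.7*0.385*(T − 10.34) = 0
1745.5 T = 27852
T ≈ 15.96 °C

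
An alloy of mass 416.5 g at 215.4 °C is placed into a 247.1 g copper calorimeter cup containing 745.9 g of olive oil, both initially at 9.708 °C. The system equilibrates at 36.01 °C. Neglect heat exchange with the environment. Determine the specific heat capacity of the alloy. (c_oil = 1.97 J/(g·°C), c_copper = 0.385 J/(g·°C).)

Taking heat into each body as positive, Σ m c ΔT = 0:
416.5×c×(36.01 − 215.4) + 745.9×1.97×(36.01 − 9.708) + 247.1×0.385×(36.01 − 9.708) = 0
-74716 c = -41151
c = -41151/-74716 ≈ 0.5508 J/(g·°C)

c ≈ 0.551 J/(g·°C)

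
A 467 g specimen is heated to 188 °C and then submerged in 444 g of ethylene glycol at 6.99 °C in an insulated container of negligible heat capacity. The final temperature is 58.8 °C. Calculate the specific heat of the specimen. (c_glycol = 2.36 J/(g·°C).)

Setting the total heat transfer to zero:
467·c·(58.8 − 188) + 444·2.36·(58.8 − 6.99) = 0
-60336 c = -54289
c = -54289/-60336 ≈ 0.8998 J/(g·°C)

c ≈ 0.9 J/(g·°C)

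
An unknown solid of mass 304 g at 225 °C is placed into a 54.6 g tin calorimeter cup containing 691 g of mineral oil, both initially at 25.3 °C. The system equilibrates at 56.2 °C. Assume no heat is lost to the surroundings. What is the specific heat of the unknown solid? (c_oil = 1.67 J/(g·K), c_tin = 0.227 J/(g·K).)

Taking heat into each body as positive, Σ m c ΔT = 0:
304×c×(56.2 − 225) + 691×1.67×(56.2 − 25.3) + 54.6×0.227×(56.2 − 25.3) = 0
-51315 c = -36041
c = -36041/-51315 ≈ 0.7023 J/(g·K)

c ≈ 0.702 J/(g·K)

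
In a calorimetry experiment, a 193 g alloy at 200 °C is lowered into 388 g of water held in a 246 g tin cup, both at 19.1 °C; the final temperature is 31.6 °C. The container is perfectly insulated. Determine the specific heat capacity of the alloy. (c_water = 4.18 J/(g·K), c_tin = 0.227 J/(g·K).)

c ≈ 0.645 J/(g·K)

Conservation of energy gives ΣQ = 0:
193·c·(31.6 − 200) + 388·4.18·(31.6 − 19.1) + 246·0.227·(31.6 − 19.1) = 0
-32501 c = -20971
c = -20971/-32501 ≈ 0.6452 J/(g·K)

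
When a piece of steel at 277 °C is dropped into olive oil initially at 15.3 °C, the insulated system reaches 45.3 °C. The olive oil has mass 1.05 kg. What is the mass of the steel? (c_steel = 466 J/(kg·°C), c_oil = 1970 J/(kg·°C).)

m ≈ 0.575 kg

|Q_steel| = |Q_oil|:
m·466·(277 − 45.3) = 1.05·1970·(45.3 − 15.3)
107972 m = 62055  ⇒  m ≈ 0.5747 kg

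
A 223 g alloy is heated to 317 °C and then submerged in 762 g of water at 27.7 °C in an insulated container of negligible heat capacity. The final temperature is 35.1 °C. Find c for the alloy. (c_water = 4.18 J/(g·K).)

Setting the total heat transfer to zero:
223·c·(35.1 − 317) + 762·4.18·(35.1 − 27.7) = 0
-62864 c = -23570
c = -23570/-62864 ≈ 0.3749 J/(g·K)

c ≈ 0.375 J/(g·K)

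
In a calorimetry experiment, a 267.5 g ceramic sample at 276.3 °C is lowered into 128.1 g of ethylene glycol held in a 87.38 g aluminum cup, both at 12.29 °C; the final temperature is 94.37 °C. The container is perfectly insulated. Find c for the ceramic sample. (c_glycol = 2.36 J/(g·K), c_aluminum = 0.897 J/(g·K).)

c ≈ 0.642 J/(g·K)

Conservation of energy gives ΣQ = 0:
267.5×c×(94.37 − 276.3) + 128.1×2.36×(94.37 − 12.29) + 87.38×0.897×(94.37 − 12.29) = 0
-48666 c = -31248
c = -31248/-48666 ≈ 0.6421 J/(g·K)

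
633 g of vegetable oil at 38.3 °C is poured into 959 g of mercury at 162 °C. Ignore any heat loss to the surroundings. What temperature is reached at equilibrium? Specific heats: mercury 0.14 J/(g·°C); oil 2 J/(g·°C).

T_f ≈ 50.2 °C

With ΣQ=0 the equilibrium temperature is the m·c-weighted mean:
T_f = (134.26*162 + 1266*38.3) / (134.26 + 1266)
    = 70238 / 1400.3 ≈ 50.16 °C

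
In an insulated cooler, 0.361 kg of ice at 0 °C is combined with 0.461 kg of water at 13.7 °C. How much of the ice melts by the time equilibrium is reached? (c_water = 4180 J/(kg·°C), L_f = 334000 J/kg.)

Cooling the water to 0 °C releases 0.461×4180×13.7 = 26400 J.
Melting all 0.361 kg of ice would need 0.361×334000 = 120574 J.
26400 J < 120574 J, so only part of the ice melts and the system sits at 0 °C.
m_melt = 26400 / L_f = 0.07904 kg.

m_melted ≈ 0.079 kg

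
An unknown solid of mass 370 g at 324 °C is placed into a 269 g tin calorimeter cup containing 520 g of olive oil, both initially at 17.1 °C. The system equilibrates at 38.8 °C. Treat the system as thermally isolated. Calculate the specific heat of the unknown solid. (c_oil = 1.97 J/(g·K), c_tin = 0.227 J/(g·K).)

c ≈ 0.223 J/(g·K)

Setting the total heat transfer to zero:
370·c·(38.8 − 324) + 520·1.97·(38.8 − 17.1) + 269·0.227·(38.8 − 17.1) = 0
-105524 c = -23555
c = -23555/-105524 ≈ 0.2232 J/(g·K)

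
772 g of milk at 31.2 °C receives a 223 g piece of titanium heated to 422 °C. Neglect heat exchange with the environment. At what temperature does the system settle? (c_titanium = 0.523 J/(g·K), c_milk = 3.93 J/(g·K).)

T_f ≈ 45.7 °C

Setting the total heat transfer to zero:
223·0.523·(T − 422) + 772·3.93·(T − 31.2) = 0
(116.63 + 3034) T = 116.63·422 + 3034·31.2
T = 143877 / 3150.6 = 45.7 °C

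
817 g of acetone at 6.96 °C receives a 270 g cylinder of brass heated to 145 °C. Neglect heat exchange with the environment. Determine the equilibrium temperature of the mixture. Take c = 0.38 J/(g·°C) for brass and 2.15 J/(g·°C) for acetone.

T_f ≈ 14.6 °C

T_f = Σ m_i c_i T_i / Σ m_i c_i:
T_f = (102.6×145 + 1756.5×6.96) / (102.6 + 1756.5)
    = 27103 / 1859.1 ≈ 14.58 °C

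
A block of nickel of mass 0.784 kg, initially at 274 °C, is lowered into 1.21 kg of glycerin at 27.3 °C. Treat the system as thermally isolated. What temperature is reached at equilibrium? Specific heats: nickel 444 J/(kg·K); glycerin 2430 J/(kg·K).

T_f ≈ 53.4 °C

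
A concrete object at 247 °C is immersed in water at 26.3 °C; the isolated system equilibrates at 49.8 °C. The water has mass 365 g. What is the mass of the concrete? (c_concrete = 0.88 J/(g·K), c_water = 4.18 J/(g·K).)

m ≈ 207 g

Heat lost by the concrete = heat gained by the water:
m×0.88×(247 − 49.8) = 365×4.18×(49.8 − 26.3)
173.54 m = 35854  ⇒  m ≈ 206.6 g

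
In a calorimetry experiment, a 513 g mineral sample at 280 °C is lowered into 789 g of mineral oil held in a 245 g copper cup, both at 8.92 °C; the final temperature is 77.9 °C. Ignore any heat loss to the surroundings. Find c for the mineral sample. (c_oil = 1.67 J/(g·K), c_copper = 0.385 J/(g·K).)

c ≈ 0.939 J/(g·K)

Let T be the final temperature. ΣQ_i = 0:
513×c×(77.9 − 280) + 789×1.67×(77.9 − 8.92) + 245×0.385×(77.9 − 8.92) = 0
-103677 c = -97397
c = -97397/-103677 ≈ 0.9394 J/(g·K)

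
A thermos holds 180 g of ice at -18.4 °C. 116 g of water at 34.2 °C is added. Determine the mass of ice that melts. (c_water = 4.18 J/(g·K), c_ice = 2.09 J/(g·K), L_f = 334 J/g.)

Water can give up m c ΔT = 116×4.18×34.2 = 16583 J before reaching 0 °C.
Of that, 180×2.09×18.4 = 6922.1 J goes to bring the ice to 0 °C, leaving 9660.8 J.
Melting all 180 g of ice would need 180×334 = 60120 J.
That's not enough to melt it all — equilibrium is at 0 °C with ice remaining.
m_melted×334 = 9660.8  ⇒  m_melted ≈ 28.92 g.

m_melted ≈ 28.9 g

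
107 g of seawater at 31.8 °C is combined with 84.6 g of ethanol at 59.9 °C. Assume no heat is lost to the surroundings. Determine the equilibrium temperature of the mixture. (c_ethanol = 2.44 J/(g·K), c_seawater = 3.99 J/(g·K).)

Heat lost by the ethanol equals heat gained by the seawater:
84.6*2.44*(59.9 − T) = 107*3.99*(T − 31.8)
206.42(59.9 − T) = 426.93(T − 31.8)
633.35 T = 25941  ⇒  T ≈ 40.96 °C

T_f ≈ 41.0 °C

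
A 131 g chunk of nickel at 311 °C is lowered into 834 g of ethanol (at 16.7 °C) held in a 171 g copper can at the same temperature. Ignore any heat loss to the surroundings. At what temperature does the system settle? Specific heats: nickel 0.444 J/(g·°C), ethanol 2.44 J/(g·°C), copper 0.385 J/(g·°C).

T_f ≈ 24.6 °C

Conservation of energy gives ΣQ = 0:
131·0.444·(T − 311) + 834·2.44·(T − 16.7) + 171·0.385·(T − 16.7) = 0
58.16(T − 311) + 2035(T − 16.7) + 65.84(T − 16.7) = 0
2159 T = 53172
T ≈ 24.63 °C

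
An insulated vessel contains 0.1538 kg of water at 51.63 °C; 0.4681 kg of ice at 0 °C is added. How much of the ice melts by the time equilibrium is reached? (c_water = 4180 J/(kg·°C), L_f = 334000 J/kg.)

Water can give up m c ΔT = 0.1538×4180×51.63 = 33192 J before reaching 0 °C.
Melting all 0.4681 kg of ice would need 0.4681×334000 = 156345 J.
33192 J < 156345 J, so only part of the ice melts and the system sits at 0 °C.
m_melted×334000 = 33192  ⇒  m_melted ≈ 0.09938 kg.

m_melted ≈ 0.0994 kg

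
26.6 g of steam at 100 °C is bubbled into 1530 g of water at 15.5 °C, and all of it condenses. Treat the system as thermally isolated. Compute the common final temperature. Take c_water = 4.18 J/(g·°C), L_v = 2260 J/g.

T_f ≈ 26.2 °C

Let T be the final temperature. ΣQ_i = 0:
condense steam: −26.6×2260 = −60116; condensed water 100 °C→T: 111.19(T − 100); water warms: 1530×4.18×(T − 15.5) = 6395.4(T − 15.5)
6506.6 T = 60116 + 11119 + 99129 = 170364
T ≈ 26.18 °C — below 100 °C, confirming all the steam condensed.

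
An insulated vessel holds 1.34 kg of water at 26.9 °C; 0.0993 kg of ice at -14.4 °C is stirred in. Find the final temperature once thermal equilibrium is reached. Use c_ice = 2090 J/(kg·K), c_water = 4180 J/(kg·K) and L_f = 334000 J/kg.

T_f ≈ 19.0 °C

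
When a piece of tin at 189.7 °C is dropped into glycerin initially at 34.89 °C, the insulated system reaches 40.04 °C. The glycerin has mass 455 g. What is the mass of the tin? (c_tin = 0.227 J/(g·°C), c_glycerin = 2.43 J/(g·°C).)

Heat lost by the tin = heat gained by the glycerin:
m·0.227·(189.7 − 40.04) = 455·2.43·(40.04 − 34.89)
33.97 m = 5694.1  ⇒  m ≈ 167.6 g

m ≈ 168 g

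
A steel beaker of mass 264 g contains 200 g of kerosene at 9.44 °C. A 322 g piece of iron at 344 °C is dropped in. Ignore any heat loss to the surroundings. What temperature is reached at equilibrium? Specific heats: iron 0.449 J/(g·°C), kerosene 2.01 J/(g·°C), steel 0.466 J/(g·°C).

Energy conservation, ΣQ = 0:
322·0.449·(T − 344) + 200·2.01·(T − 9.44) + 264·0.466·(T − 9.44) = 0
669.6 T = 54691
T = 54691/669.6 ≈ 81.68 °C

T_f ≈ 81.7 °C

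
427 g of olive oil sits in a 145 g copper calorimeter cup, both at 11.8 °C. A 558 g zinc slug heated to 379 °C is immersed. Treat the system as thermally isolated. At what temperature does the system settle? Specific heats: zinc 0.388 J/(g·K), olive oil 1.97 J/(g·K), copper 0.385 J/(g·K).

T_f is the heat-capacity-weighted average of the initial temperatures:
T_f = (216.5*379 + 841.19*11.8 + 55.83*11.8) / (216.5 + 841.19 + 55.83)
    = 92640 / 1113.5 ≈ 83.20 °C

T_f ≈ 83.2 °C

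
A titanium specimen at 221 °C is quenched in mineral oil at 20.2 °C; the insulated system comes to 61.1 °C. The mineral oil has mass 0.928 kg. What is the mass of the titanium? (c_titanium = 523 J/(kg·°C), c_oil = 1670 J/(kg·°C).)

m ≈ 0.758 kg

|Q_titanium| = |Q_oil|:
m×523×(221 − 61.1) = 0.928×1670×(61.1 − 20.2)
83628 m = 63385  ⇒  m ≈ 0.7579 kg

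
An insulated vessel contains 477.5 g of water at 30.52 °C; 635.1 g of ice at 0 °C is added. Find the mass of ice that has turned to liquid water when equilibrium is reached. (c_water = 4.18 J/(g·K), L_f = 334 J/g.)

m_melted ≈ 182 g

Heat available from the water dropping to 0 °C: 477.5×4.18×30.52 = 60916 J.
To melt every bit of ice: 635.1×334 = 212123 J.
Since 60916 < 212123 J, not all the ice melts; equilibrium is at 0 °C.
m_melted×334 = 60916  ⇒  m_melted ≈ 182.4 g.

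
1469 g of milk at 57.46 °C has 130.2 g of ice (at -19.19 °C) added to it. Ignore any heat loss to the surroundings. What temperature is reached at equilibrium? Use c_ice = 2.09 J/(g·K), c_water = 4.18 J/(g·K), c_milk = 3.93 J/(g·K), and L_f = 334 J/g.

T_f ≈ 44.8 °C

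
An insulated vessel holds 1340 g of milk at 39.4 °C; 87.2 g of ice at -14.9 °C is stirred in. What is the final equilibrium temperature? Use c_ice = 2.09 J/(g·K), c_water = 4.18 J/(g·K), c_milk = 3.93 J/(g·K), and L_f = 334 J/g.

T_f ≈ 31.2 °C

Sum of m c ΔT and latent-heat terms is zero:
warm ice to 0 °C: 87.2×2.09×(0 − (-14.9)) = 2715.5
  melt ice: 87.2×334 = 29125
  meltwater 0→T: 87.2×4.18×T = 364.5 T
  milk cools: 1340×3.93×(T − 39.4) = 5266.2(T − 39.4)
5630.7 T = 207488 − 31840 = 175648
T ≈ 31.19 °C — above 0 °C, consistent with complete melting.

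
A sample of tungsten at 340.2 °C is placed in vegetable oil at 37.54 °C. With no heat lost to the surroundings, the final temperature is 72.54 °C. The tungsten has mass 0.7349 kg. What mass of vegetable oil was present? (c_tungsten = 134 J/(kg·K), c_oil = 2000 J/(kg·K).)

m ≈ 0.377 kg

Energy conservation, ΣQ = 0:
0.7349·134·(72.54 − 340.2) + m·2000·(72.54 − 37.54) = 0
70000 m = 26358
m = 26358/70000 ≈ 0.3765 kg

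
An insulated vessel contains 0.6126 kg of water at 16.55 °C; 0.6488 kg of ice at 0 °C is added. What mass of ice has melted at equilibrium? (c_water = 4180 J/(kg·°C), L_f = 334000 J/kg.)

m_melted ≈ 0.127 kg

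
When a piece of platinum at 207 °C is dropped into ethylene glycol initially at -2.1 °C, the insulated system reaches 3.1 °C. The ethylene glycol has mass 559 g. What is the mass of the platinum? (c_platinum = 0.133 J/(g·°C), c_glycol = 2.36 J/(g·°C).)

|Q_platinum| = |Q_glycol|:
m·0.133·(207 − 3.1) = 559·2.36·(3.1 − (-2.1))
27.12 m = 6860  ⇒  m ≈ 253 g

m ≈ 253 g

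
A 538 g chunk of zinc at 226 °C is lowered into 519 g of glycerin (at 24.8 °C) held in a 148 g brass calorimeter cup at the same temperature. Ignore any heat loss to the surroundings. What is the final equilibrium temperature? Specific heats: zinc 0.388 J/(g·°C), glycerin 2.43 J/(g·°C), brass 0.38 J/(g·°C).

T_f ≈ 52.3 °C

Energy conservation, ΣQ = 0:
538·0.388·(T − 226) + 519·2.43·(T − 24.8) + 148·0.38·(T − 24.8) = 0
208.74(T − 226) + 1261.2(T − 24.8) + 56.24(T − 24.8) = 0
1526.2 T = 79848
T ≈ 52.32 °C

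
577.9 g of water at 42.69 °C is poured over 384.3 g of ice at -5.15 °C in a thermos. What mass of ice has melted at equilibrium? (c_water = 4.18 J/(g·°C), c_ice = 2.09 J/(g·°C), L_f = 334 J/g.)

Heat available from the water dropping to 0 °C: 577.9·4.18·42.69 = 103123 J.
Warming the ice to 0 °C takes 384.3·2.09·5.15 = 4136.4 J, leaving 98986 J for melting.
Melting all 384.3 g of ice would need 384.3·334 = 128356 J.
98986 J < 128356 J, so only part of the ice melts and the system sits at 0 °C.
Mass melted = 98986/334 ≈ 296.4 g.

m_melted ≈ 296 g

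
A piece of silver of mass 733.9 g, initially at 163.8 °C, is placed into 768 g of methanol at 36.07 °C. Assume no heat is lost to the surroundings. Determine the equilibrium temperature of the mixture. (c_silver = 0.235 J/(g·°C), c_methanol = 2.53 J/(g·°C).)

T_f ≈ 46.5 °C

Taking heat into each body as positive, Σ m c ΔT = 0:
733.9×0.235×(T − 163.8) + 768×2.53×(T − 36.07) = 0
172.47(T − 163.8) + 1943(T − 36.07) = 0
(172.47 + 1943) T = 172.47×163.8 + 1943×36.07
T = 98335/2115.5 ≈ 46.48 °C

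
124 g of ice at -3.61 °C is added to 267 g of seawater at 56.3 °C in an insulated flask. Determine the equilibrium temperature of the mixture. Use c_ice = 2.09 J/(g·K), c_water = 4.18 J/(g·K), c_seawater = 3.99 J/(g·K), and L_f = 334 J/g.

T_f ≈ 11.1 °C

Let T be the final temperature. ΣQ_i = 0:
warm ice to 0 °C: 124·2.09·(0 − (-3.61)) = 935.57
  melt ice: 124·334 = 41416
  warm the meltwater: 518.32 T
  seawater: 1065.3(T − 56.3)
1583.7 T = 59978 − 42352 = 17627
T ≈ 11.13 °C — above 0 °C, consistent with complete melting.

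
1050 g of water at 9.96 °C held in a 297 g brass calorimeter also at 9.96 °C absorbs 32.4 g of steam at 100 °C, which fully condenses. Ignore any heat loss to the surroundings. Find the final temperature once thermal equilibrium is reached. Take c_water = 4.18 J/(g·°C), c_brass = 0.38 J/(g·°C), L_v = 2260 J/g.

T_f ≈ 28.4 °C

Taking heat into each body as positive, Σ m c ΔT = 0:
latent heat released on condensation: 32.4×2260 = 73224
  condensed water 100 °C→T: 135.43(T − 100)
  water warms: 1050×4.18×(T − 9.96) = 4389(T − 9.96)
  brass cup: 297×0.38×(T − 9.96) = 112.86(T − 9.96)
4637.3 T = 73224 + 13543 + 44839 = 131606
T ≈ 28.38 °C (< 100 °C, so full condensation is consistent).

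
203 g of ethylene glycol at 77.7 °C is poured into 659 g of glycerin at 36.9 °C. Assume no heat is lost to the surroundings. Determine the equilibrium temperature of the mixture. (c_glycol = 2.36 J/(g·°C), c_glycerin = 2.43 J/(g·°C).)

T_f ≈ 46.3 °C

Let T be the final temperature. ΣQ_i = 0:
203×2.36×(T − 77.7) + 659×2.43×(T − 36.9) = 0
2080.5 T = 96315
T ≈ 46.30 °C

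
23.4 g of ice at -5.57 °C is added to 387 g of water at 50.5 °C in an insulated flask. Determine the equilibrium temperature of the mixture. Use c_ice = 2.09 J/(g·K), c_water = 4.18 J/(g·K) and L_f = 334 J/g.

Net heat exchanged in the isolated system is zero:
warm ice to 0 °C: 23.4×2.09×(0 − (-5.57)) = 272.41
  latent heat to melt: 23.4×334 = 7815.6
  warm the meltwater: 97.81 T
  water: 1617.7(T − 50.5)
1715.5 T = 81692 − 8088 = 73604
T ≈ 42.91 °C. Since T > 0 °C, the all-ice-melts assumption holds.

T_f ≈ 42.9 °C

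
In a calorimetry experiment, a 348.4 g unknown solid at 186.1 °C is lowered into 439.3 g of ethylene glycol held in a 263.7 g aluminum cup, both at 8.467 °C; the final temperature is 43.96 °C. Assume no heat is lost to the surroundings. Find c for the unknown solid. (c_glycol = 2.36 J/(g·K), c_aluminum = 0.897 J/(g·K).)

c ≈ 0.913 J/(g·K)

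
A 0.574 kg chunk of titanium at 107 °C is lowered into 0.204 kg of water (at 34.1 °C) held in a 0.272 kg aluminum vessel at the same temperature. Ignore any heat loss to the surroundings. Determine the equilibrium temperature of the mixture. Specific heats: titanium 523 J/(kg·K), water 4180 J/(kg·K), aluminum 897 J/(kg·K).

T_f ≈ 49.8 °C

Taking heat into each body as positive, Σ m c ΔT = 0:
0.574·523·(T − 107) + 0.204·4180·(T − 34.1) + 0.272·897·(T − 34.1) = 0
300.2(T − 107) + 852.72(T − 34.1) + 243.98(T − 34.1) = 0
1396.9 T = 69519
T ≈ 49.77 °C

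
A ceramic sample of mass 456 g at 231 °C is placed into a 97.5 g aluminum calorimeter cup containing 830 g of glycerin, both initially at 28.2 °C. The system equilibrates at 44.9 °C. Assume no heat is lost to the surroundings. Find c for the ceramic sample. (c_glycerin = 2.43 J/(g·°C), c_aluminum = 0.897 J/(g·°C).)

c ≈ 0.414 J/(g·°C)

Heat gained plus heat lost sum to zero:
456×c×(44.9 − 231) + 830×2.43×(44.9 − 28.2) + 97.5×0.897×(44.9 − 28.2) = 0
-84862 c = -35143
c = -35143/-84862 ≈ 0.4141 J/(g·°C)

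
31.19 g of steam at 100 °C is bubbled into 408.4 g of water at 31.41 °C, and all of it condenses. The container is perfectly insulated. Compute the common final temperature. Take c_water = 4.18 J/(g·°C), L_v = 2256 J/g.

Heat gained plus heat lost sum to zero:
latent heat released on condensation: 31.19×2256 = 70365; condensate cools 100→T: 31.19×4.18×(T − 100) = 130.37(T − 100); water warms: 408.4×4.18×(T − 31.41) = 1707.1(T − 31.41)
1837.5 T = 70365 + 13037 + 53620 = 137022
T ≈ 74.57 °C — below 100 °C, confirming all the steam condensed.

T_f ≈ 74.6 °C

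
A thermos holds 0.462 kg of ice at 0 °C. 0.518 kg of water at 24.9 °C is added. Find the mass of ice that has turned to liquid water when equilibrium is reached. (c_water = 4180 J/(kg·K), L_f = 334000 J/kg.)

Cooling the water to 0 °C releases 0.518·4180·24.9 = 53914 J.
Fully melting the ice requires m_ice L_f = 0.462·334000 = 154308 J.
Since 53914 < 154308 J, not all the ice melts; equilibrium is at 0 °C.
m_melt = 53914 / L_f = 0.1614 kg.

m_melted ≈ 0.161 kg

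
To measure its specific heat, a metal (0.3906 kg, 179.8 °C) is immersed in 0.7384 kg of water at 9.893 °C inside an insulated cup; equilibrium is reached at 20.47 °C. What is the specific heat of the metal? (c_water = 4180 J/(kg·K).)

c ≈ 525 J/(kg·K)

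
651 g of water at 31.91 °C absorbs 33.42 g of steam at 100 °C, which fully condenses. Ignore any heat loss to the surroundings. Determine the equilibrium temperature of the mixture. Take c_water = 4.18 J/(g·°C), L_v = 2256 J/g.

Setting the total heat transfer to zero:
steam→water at 100 °C releases m L_v = 33.42×2256 = 75396
  condensed water 100 °C→T: 139.7(T − 100)
  water warms: 651×4.18×(T − 31.91) = 2721.2(T − 31.91)
2860.9 T = 75396 + 13970 + 86833 = 176198
T ≈ 61.59 °C, under the boiling point, so the assumption holds.

T_f ≈ 61.6 °C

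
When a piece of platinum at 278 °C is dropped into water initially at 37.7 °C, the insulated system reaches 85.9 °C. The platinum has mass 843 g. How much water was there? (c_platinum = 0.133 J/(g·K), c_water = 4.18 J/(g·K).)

Conservation of energy gives ΣQ = 0:
843·0.133·(85.9 − 278) + m·4.18·(85.9 − 37.7) = 0
201.48 m = 21538
m = 21538/201.48 ≈ 106.9 g

m ≈ 107 g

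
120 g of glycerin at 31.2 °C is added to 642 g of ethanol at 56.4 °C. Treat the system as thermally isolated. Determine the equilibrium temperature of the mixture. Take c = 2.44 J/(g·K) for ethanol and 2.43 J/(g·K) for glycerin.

T_f ≈ 52.4 °C

Net heat exchanged in the isolated system is zero:
642*2.44*(T − 56.4) + 120*2.43*(T − 31.2) = 0
(1566.5 + 291.6) T = 1566.5*56.4 + 291.6*31.2
T = 97447 / 1858.1 = 52.4 °C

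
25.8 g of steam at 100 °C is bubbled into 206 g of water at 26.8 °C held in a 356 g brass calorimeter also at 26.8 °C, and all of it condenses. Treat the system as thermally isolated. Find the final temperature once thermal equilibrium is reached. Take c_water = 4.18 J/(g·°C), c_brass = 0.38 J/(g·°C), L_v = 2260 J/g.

T_f ≈ 86.8 °C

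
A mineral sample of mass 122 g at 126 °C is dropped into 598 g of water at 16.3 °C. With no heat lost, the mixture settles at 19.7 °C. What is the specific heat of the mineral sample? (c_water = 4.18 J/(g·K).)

Let T be the final temperature. ΣQ_i = 0:
122×c×(19.7 − 126) + 598×4.18×(19.7 − 16.3) = 0
-12969 c = -8498.8
c = -8498.8/-12969 ≈ 0.6553 J/(g·K)

c ≈ 0.655 J/(g·K)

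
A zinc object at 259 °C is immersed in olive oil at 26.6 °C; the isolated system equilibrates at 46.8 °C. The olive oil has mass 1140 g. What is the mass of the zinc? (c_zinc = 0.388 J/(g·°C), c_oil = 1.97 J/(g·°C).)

m ≈ 551 g

Heat lost by the zinc = heat gained by the oil:
m·0.388·(259 − 46.8) = 1140·1.97·(46.8 − 26.6)
82.33 m = 45365  ⇒  m ≈ 551 g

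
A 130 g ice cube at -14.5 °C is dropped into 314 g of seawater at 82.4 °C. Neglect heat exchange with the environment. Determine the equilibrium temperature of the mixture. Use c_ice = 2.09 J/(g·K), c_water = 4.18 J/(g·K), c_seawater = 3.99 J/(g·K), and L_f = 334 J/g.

Taking heat into each body as positive, Σ m c ΔT = 0:
ice -14.5→0 °C: 130·2.09·14.5 = 3939.6
  latent heat to melt: 130·334 = 43420
  warm the meltwater: 543.4 T
  seawater cools: 314·3.99·(T − 82.4) = 1252.9(T − 82.4)
1796.3 T = 103236 − 47360 = 55876
T ≈ 31.11 °C — above 0 °C, consistent with complete melting.

T_f ≈ 31.1 °C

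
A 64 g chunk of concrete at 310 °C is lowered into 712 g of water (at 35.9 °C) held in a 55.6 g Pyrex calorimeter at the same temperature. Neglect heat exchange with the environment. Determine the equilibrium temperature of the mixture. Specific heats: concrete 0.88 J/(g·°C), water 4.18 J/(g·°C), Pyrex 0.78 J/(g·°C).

T_f ≈ 40.9 °C

Taking heat into each body as positive, Σ m c ΔT = 0:
64×0.88×(T − 310) + 712×4.18×(T − 35.9) + 55.6×0.78×(T − 35.9) = 0
3075.8 T = 125860
T = 125860 / 3075.8 = 40.9 °C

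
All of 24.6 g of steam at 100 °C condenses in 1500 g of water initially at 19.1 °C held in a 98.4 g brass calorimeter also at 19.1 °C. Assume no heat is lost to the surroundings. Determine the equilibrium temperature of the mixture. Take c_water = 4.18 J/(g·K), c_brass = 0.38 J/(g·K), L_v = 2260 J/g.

T_f ≈ 29.1 °C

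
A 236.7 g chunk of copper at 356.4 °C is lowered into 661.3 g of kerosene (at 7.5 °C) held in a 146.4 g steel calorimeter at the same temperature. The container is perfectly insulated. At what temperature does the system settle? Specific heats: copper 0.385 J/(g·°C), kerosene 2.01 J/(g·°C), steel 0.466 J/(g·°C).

T_f ≈ 28.9 °C

Setting the total heat transfer to zero:
236.7·0.385·(T − 356.4) + 661.3·2.01·(T − 7.5) + 146.4·0.466·(T − 7.5) = 0
91.13(T − 356.4) + 1329.2(T − 7.5) + 68.22(T − 7.5) = 0
1488.6 T = 42959
T = 42959 / 1488.6 = 28.9 °C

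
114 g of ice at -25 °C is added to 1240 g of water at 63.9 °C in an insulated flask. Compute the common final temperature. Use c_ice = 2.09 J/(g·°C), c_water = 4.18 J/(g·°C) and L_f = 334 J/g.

T_f ≈ 50.7 °C

Energy conservation, ΣQ = 0:
warm ice to 0 °C: 114×2.09×(0 − (-25)) = 5956.5; fusion: m_ice L_f = 114×334 = 38076; meltwater 0→T: 114×4.18×T = 476.52 T; water: 5183.2(T − 63.9)
5659.7 T = 331206 − 44032 = 287174
T ≈ 50.74 °C (positive, so assuming full melt was valid).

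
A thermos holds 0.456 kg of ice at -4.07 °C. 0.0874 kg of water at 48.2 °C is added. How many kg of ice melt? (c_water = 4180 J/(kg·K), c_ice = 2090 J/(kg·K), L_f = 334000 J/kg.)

Heat available from the water dropping to 0 °C: 0.0874·4180·48.2 = 17609 J.
Of that, 0.456·2090·4.07 = 3878.9 J goes to bring the ice to 0 °C, leaving 13730 J.
Fully melting the ice requires m_ice L_f = 0.456·334000 = 152304 J.
13730 J < 152304 J, so only part of the ice melts and the system sits at 0 °C.
m_melted·334000 = 13730  ⇒  m_melted ≈ 0.04111 kg.

m_melted ≈ 0.0411 kg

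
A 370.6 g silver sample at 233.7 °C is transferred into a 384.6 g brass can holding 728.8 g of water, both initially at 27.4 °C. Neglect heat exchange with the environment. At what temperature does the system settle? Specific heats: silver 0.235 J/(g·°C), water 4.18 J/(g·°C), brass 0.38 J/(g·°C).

T_f ≈ 32.9 °C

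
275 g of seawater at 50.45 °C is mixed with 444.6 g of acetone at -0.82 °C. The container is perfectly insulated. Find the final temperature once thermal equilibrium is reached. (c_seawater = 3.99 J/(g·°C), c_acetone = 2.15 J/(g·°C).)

T_f ≈ 26.6 °C

T_f is the heat-capacity-weighted average of the initial temperatures:
T_f = (1097.2×50.45 + 955.89×(-0.82)) / (1097.2 + 955.89)
    = 54572 / 2053.1 ≈ 26.58 °C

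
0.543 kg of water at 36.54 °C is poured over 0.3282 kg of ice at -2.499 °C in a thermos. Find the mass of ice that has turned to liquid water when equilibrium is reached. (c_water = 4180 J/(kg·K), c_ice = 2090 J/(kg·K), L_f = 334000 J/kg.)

m_melted ≈ 0.243 kg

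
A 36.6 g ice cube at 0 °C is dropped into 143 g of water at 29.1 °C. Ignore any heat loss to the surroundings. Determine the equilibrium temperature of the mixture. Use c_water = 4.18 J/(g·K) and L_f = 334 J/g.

T_f ≈ 6.9 °C

Setting the total heat transfer to zero:
latent heat to melt: 36.6×334 = 12224
  meltwater 0→T: 36.6×4.18×T = 152.99 T
  water: 597.74(T − 29.1)
750.73 T = 17394 − 12224 = 5169.8
T ≈ 6.89 °C — above 0 °C, consistent with complete melting.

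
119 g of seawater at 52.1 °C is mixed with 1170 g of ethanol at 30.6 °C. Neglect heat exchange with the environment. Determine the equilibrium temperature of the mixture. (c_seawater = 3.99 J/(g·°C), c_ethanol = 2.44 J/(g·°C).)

T_f ≈ 33.7 °C

|Q_seawater| = |Q_ethanol|:
119*3.99*(52.1 − T) = 1170*2.44*(T − 30.6)
474.81(52.1 − T) = 2854.8(T − 30.6)
3329.6 T = 112094  ⇒  T ≈ 33.67 °C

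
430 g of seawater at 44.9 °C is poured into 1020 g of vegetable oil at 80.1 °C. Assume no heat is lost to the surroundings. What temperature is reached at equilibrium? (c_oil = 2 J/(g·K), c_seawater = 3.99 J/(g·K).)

Net heat exchanged in the isolated system is zero:
1020×2×(T − 80.1) + 430×3.99×(T − 44.9) = 0
2040(T − 80.1) + 1715.7(T − 44.9) = 0
3755.7 T = 240439
T = 240439/3755.7 ≈ 64.02 °C

T_f ≈ 64.0 °C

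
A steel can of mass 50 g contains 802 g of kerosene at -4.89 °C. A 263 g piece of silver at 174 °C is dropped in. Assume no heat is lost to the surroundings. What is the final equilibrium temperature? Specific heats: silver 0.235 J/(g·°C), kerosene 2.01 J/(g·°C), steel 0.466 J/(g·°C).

T_f ≈ 1.6 °C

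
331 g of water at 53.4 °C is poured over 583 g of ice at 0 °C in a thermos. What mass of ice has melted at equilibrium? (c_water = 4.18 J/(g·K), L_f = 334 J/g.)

m_melted ≈ 221 g

Cooling the water to 0 °C releases 331×4.18×53.4 = 73883 J.
Fully melting the ice requires m_ice L_f = 583×334 = 194722 J.
73883 J < 194722 J, so only part of the ice melts and the system sits at 0 °C.
Mass melted = 73883/334 ≈ 221.2 g.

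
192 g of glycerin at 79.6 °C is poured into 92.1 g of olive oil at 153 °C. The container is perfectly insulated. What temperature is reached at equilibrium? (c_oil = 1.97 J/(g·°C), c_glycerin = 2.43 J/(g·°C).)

T_f ≈ 100.2 °C

Conservation of energy gives ΣQ = 0:
92.1×1.97×(T − 153) + 192×2.43×(T − 79.6) = 0
(181.44 + 466.56) T = 181.44×153 + 466.56×79.6
T ≈ 100.15 °C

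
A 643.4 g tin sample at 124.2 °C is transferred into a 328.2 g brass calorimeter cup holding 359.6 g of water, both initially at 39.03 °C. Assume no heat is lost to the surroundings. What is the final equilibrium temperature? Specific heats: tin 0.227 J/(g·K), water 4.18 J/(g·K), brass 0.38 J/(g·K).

T_f is the heat-capacity-weighted average of the initial temperatures:
T_f = (146.05·124.2 + 1503.1·39.03 + 124.72·39.03) / (146.05 + 1503.1 + 124.72)
    = 81674 / 1773.9 ≈ 46.04 °C

T_f ≈ 46.0 °C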